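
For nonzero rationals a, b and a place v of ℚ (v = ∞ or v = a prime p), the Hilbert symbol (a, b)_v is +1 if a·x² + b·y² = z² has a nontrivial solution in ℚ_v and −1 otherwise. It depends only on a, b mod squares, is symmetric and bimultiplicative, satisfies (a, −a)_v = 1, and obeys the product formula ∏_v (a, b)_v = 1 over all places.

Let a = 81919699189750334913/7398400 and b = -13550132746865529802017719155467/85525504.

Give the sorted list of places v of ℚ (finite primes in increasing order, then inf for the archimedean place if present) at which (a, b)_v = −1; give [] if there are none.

Mod squares: a ≡ 11193, b ≡ -301587. Check v ∈ {∞, 2, 3, 5, 7, 11, 13, 17, 19, 23, 37, 41}.
v=13: a=13^3·(≡9), b=13^5·(≡6) mod 13; (9|13)=+1, (6|13)=-1; (−1)^{3·5·6}·(+1)^5·(-1)^3 = -1.
v=17: a=17^-2·(≡14), b=17^-4·(≡11) mod 17; (14|17)=-1, (11|17)=-1; (−1)^{-2·-4·8}·(-1)^-4·(-1)^-2 = +1.
v=3: a=3^1·(≡2), b=3^3·(≡1) mod 3; (2|3)=-1, (1|3)=+1; (−1)^{1·3·1}·(-1)^3·(+1)^1 = +1.
v=23: a=23^2·(≡11), b=23^2·(≡8) mod 23; (11|23)=-1, (8|23)=+1; (−1)^{2·2·11}·(-1)^2·(+1)^2 = +1.
v=7: a=7^1·(≡5), b=7^4·(≡2) mod 7; (5|7)=-1, (2|7)=+1; (−1)^{1·4·3}·(-1)^4·(+1)^1 = +1.
v=37: a=37^4·(≡8), b=37^5·(≡4) mod 37; (8|37)=-1, (4|37)=+1; (−1)^{4·5·18}·(-1)^5·(+1)^4 = -1.
v=5: a=5^-2·(≡3), b=5^0·(≡2) mod 5; (3|5)=-1, (2|5)=-1; (−1)^{-2·0·2}·(-1)^0·(-1)^-2 = +1.
v=11: a=11^2·(≡6), b=11^3·(≡2) mod 11; (6|11)=-1, (2|11)=-1; (−1)^{2·3·5}·(-1)^3·(-1)^2 = -1.
v=2: v_2(a)=-10, v_2(b)=-10; units ≡ 1, 5 (mod 8); ε·ε+αω+βω = 0·0+-10·1+-10·0 ≡ 0  ⇒  (a,b)_2 = +1.
v=41: a=41^1·(≡6), b=41^2·(≡4) mod 41; (6|41)=-1, (4|41)=+1; (−1)^{1·2·20}·(-1)^2·(+1)^1 = +1.
v=∞: 11193 > 0 and -301587 < 0  ⇒  (a,b)_∞ = +1.
v=19: a=19^2·(≡3), b=19^3·(≡6) mod 19; (3|19)=-1, (6|19)=+1; (−1)^{2·3·9}·(-1)^3·(+1)^2 = -1.
|Ram(11193, -301587)| = 4, even; anisotropic at {11, 13, 19, 37}.

[11, 13, 19, 37]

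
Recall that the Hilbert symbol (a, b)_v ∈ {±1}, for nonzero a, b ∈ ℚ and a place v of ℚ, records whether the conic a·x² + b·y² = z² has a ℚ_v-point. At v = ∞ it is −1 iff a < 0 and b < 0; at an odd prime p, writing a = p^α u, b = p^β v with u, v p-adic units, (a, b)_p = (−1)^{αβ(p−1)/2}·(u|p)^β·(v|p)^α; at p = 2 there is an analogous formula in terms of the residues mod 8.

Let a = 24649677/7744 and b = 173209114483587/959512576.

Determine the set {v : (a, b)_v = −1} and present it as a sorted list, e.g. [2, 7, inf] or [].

[7, 13]

(a, b) ≡ (13, 1547) mod (ℚ^×)²; places V = {2, 3, 7, 11, 13, 17, ∞}.
(a,b)_13: α=1, u≡3; β=1, v≡5 (mod 13); (3|13)=+1, (5|13)=-1; sign (−1)^0·+1^1·-1^1 = -1.
(a,b)_∞: sgn(13)=+, sgn(1547)=+, so +1.
(a,b)_7: α=0, u≡5; β=1, v≡1 (mod 7); (5|7)=-1, (1|7)=+1; sign (−1)^0·-1^1·+1^0 = -1.
(a,b)_17: α=2, u≡8; β=3, v≡5 (mod 17); (8|17)=+1, (5|17)=-1; sign (−1)^0·+1^3·-1^2 = +1.
(a,b)_2: α=-6, β=-16; u≡5, v≡3 (mod 8); ε(u)ε(v)=0·1, αω(v)=-6·1, βω(u)=-16·1; sum ≡ 0  ⇒  +1.
(a,b)_3: α=8, u≡1; β=18, v≡2 (mod 3); (1|3)=+1, (2|3)=-1; sign (−1)^0·+1^18·-1^8 = +1.
(a,b)_11: α=-2, u≡7; β=-4, v≡8 (mod 11); (7|11)=-1, (8|11)=-1; sign (−1)^0·-1^-4·-1^-2 = +1.
Ram(13, 1547) = {7, 13}; no ℚ_7-point on the conic.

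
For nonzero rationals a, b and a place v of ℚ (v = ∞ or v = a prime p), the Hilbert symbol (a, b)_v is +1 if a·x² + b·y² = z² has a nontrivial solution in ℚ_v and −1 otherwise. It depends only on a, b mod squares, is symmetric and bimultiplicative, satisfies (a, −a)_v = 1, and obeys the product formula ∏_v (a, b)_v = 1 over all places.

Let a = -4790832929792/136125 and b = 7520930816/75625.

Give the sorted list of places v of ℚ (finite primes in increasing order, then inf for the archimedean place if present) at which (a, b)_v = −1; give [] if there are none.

[19, 23]

Mod squares: a ≡ -198835, b ≡ 3059. Check v ∈ {∞, 2, 3, 5, 7, 11, 13, 19, 23}.
v=5: a=5^-3·(≡2), b=5^-4·(≡1) mod 5; (2|5)=-1, (1|5)=+1; (−1)^{-3·-4·2}·(-1)^-4·(+1)^-3 = +1.
v=19: a=19^1·(≡7), b=19^1·(≡9) mod 19; (7|19)=+1, (9|19)=+1; (−1)^{1·1·9}·(+1)^1·(+1)^1 = -1.
v=23: a=23^1·(≡16), b=23^1·(≡12) mod 23; (16|23)=+1, (12|23)=+1; (−1)^{1·1·11}·(+1)^1·(+1)^1 = -1.
v=7: a=7^7·(≡2), b=7^5·(≡5) mod 7; (2|7)=+1, (5|7)=-1; (−1)^{7·5·3}·(+1)^5·(-1)^7 = +1.
v=3: a=3^-2·(≡2), b=3^0·(≡2) mod 3; (2|3)=-1, (2|3)=-1; (−1)^{-2·0·1}·(-1)^0·(-1)^-2 = +1.
v=2: v_2(a)=10, v_2(b)=10; units ≡ 5, 3 (mod 8); ε·ε+αω+βω = 0·1+10·1+10·1 ≡ 0  ⇒  (a,b)_2 = +1.
v=11: a=11^-2·(≡1), b=11^-2·(≡4) mod 11; (1|11)=+1, (4|11)=+1; (−1)^{-2·-2·5}·(+1)^-2·(+1)^-2 = +1.
v=13: a=13^1·(≡7), b=13^0·(≡12) mod 13; (7|13)=-1, (12|13)=+1; (−1)^{1·0·6}·(-1)^0·(+1)^1 = +1.
v=∞: -198835 < 0 and 3059 > 0  ⇒  (a,b)_∞ = +1.
Ram(-198835, 3059) = {19, 23}; no ℚ_19-point on the conic.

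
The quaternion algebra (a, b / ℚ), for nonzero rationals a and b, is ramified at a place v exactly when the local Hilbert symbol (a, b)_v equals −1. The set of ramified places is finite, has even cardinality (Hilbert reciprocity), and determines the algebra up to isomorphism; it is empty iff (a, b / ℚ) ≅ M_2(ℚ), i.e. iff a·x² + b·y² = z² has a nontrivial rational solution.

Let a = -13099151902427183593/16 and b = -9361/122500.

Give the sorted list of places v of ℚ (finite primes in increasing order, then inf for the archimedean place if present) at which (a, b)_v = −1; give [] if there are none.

[2, 11, 53, inf]

Mod squares: a ≡ -25212577, b ≡ -9361. Check v ∈ {∞, 2, 5, 7, 11, 13, 23, 37, 43, 53}.
v=13: a=13^1·(≡5), b=13^0·(≡12) mod 13; (5|13)=-1, (12|13)=+1; (−1)^{1·0·6}·(-1)^0·(+1)^1 = +1.
v=5: a=5^0·(≡2), b=5^-4·(≡4) mod 5; (2|5)=-1, (4|5)=+1; (−1)^{0·-4·2}·(-1)^-4·(+1)^0 = +1.
v=53: a=53^1·(≡14), b=53^0·(≡23) mod 53; (14|53)=-1, (23|53)=-1; (−1)^{1·0·26}·(-1)^0·(-1)^1 = -1.
v=23: a=23^3·(≡2), b=23^1·(≡15) mod 23; (2|23)=+1, (15|23)=-1; (−1)^{3·1·11}·(+1)^1·(-1)^3 = +1.
v=7: a=7^2·(≡1), b=7^-2·(≡5) mod 7; (1|7)=+1, (5|7)=-1; (−1)^{2·-2·3}·(+1)^-2·(-1)^2 = +1.
v=11: a=11^4·(≡8), b=11^1·(≡10) mod 11; (8|11)=-1, (10|11)=-1; (−1)^{4·1·5}·(-1)^1·(-1)^4 = -1.
v=∞: -25212577 < 0 and -9361 < 0  ⇒  (a,b)_∞ = -1.
v=37: a=37^3·(≡14), b=37^1·(≡15) mod 37; (14|37)=-1, (15|37)=-1; (−1)^{3·1·18}·(-1)^1·(-1)^3 = +1.
v=43: a=43^1·(≡38), b=43^0·(≡35) mod 43; (38|43)=+1, (35|43)=+1; (−1)^{1·0·21}·(+1)^0·(+1)^1 = +1.
v=2: v_2(a)=-4, v_2(b)=-2; units ≡ 7, 7 (mod 8); ε·ε+αω+βω = 1·1+-4·0+-2·0 ≡ 1  ⇒  (a,b)_2 = -1.
(-25212577, -9361 / ℚ) ramifies at {2, 11, 53, ∞}: a division algebra.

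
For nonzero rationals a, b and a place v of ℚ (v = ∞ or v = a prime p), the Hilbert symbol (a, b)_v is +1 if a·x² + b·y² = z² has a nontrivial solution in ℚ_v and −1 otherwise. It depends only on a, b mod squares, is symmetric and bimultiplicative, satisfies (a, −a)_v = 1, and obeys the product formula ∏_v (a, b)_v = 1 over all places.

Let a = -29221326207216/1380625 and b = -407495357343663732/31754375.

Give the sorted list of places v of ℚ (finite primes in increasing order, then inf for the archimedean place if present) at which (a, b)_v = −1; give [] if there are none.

[13, inf]

(a, b) ≡ (-111, -299) mod (ℚ^×)²; places V = {2, 3, 5, 11, 13, 23, 37, 47, ∞}.
(a,b)_2: α=4, β=2; u≡1, v≡5 (mod 8); ε(u)ε(v)=0·0, αω(v)=4·1, βω(u)=2·0; sum ≡ 0  ⇒  +1.
(a,b)_23: α=2, u≡4; β=-1, v≡11 (mod 23); (4|23)=+1, (11|23)=-1; sign (−1)^0·+1^-1·-1^2 = +1.
(a,b)_3: α=3, u≡2; β=4, v≡1 (mod 3); (2|3)=-1, (1|3)=+1; sign (−1)^0·-1^4·+1^3 = +1.
(a,b)_11: α=2, u≡7; β=4, v≡3 (mod 11); (7|11)=-1, (3|11)=+1; sign (−1)^0·-1^4·+1^2 = +1.
(a,b)_∞: sgn(-111)=−, sgn(-299)=−, so -1.
(a,b)_5: α=-4, u≡1; β=-4, v≡4 (mod 5); (1|5)=+1, (4|5)=+1; sign (−1)^0·+1^-4·+1^-4 = +1.
(a,b)_13: α=4, u≡5; β=7, v≡4 (mod 13); (5|13)=-1, (4|13)=+1; sign (−1)^0·-1^7·+1^4 = -1.
(a,b)_37: α=1, u≡21; β=2, v≡21 (mod 37); (21|37)=+1, (21|37)=+1; sign (−1)^0·+1^2·+1^1 = +1.
(a,b)_47: α=-2, u≡39; β=-2, v≡44 (mod 47); (39|47)=-1, (44|47)=-1; sign (−1)^0·-1^-2·-1^-2 = +1.
|Ram(-111, -299)| = 2, even; anisotropic at {13, ∞}.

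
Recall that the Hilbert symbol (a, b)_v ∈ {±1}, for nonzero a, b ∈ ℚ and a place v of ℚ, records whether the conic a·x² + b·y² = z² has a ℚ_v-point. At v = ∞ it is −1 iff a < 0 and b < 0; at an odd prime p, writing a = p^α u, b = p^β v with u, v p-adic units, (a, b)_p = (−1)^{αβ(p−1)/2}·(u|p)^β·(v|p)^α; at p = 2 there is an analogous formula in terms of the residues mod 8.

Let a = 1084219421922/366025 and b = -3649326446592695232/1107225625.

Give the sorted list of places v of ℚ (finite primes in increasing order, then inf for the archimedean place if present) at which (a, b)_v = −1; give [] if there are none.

(a, b) ≡ (2, -11687) mod (ℚ^×)²; places V = {2, 3, 5, 7, 11, 13, 29, 31, ∞}.
(a,b)_5: α=-2, u≡2; β=-4, v≡3 (mod 5); (2|5)=-1, (3|5)=-1; sign (−1)^0·-1^-4·-1^-2 = +1.
(a,b)_31: α=2, u≡14; β=3, v≡27 (mod 31); (14|31)=+1, (27|31)=-1; sign (−1)^0·+1^3·-1^2 = +1.
(a,b)_11: α=-4, u≡7; β=-6, v≡6 (mod 11); (7|11)=-1, (6|11)=-1; sign (−1)^0·-1^-6·-1^-4 = +1.
(a,b)_∞: sgn(2)=+, sgn(-11687)=−, so +1.
(a,b)_2: α=1, β=6; u≡1, v≡1 (mod 8); ε(u)ε(v)=0·0, αω(v)=1·0, βω(u)=6·0; sum ≡ 0  ⇒  +1.
(a,b)_7: α=2, u≡1; β=2, v≡3 (mod 7); (1|7)=+1, (3|7)=-1; sign (−1)^0·+1^2·-1^2 = +1.
(a,b)_13: α=2, u≡11; β=3, v≡11 (mod 13); (11|13)=-1, (11|13)=-1; sign (−1)^0·-1^3·-1^2 = -1.
(a,b)_3: α=4, u≡2; β=6, v≡1 (mod 3); (2|3)=-1, (1|3)=+1; sign (−1)^0·-1^6·+1^4 = +1.
(a,b)_29: α=2, u≡10; β=3, v≡3 (mod 29); (10|29)=-1, (3|29)=-1; sign (−1)^0·-1^3·-1^2 = -1.
Ram(2, -11687) = {13, 29}; no ℚ_13-point on the conic.

[13, 29]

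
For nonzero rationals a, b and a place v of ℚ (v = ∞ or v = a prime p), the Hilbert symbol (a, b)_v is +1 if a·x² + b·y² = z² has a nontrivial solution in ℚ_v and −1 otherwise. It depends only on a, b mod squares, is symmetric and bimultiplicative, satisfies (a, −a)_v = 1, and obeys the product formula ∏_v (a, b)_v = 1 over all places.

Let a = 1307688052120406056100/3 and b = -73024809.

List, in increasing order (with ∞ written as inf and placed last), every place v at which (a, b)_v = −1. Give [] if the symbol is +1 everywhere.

(a, b) ≡ (390507, -252681) mod (ℚ^×)²; places V = {2, 3, 5, 7, 11, 13, 17, 19, 31, ∞}.
(a,b)_13: α=3, u≡3; β=1, v≡7 (mod 13); (3|13)=+1, (7|13)=-1; sign (−1)^0·+1^1·-1^3 = -1.
(a,b)_31: α=3, u≡30; β=1, v≡20 (mod 31); (30|31)=-1, (20|31)=+1; sign (−1)^1·-1^1·+1^3 = +1.
(a,b)_3: α=-1, u≡2; β=1, v≡1 (mod 3); (2|3)=-1, (1|3)=+1; sign (−1)^1·-1^1·+1^-1 = +1.
(a,b)_∞: sgn(390507)=+, sgn(-252681)=−, so +1.
(a,b)_2: α=2, β=0; u≡3, v≡7 (mod 8); ε(u)ε(v)=1·1, αω(v)=2·0, βω(u)=0·1; sum ≡ 1  ⇒  -1.
(a,b)_17: α=3, u≡8; β=2, v≡7 (mod 17); (8|17)=+1, (7|17)=-1; sign (−1)^0·+1^2·-1^3 = -1.
(a,b)_11: α=2, u≡8; β=1, v≡2 (mod 11); (8|11)=-1, (2|11)=-1; sign (−1)^0·-1^1·-1^2 = -1.
(a,b)_5: α=2, u≡3; β=0, v≡1 (mod 5); (3|5)=-1, (1|5)=+1; sign (−1)^0·-1^0·+1^2 = +1.
(a,b)_7: α=2, u≡6; β=0, v≡3 (mod 7); (6|7)=-1, (3|7)=-1; sign (−1)^0·-1^0·-1^2 = +1.
(a,b)_19: α=3, u≡8; β=1, v≡4 (mod 19); (8|19)=-1, (4|19)=+1; sign (−1)^1·-1^1·+1^3 = +1.
(390507, -252681 / ℚ) ramifies at {2, 11, 13, 17}: a division algebra.

[2, 11, 13, 17]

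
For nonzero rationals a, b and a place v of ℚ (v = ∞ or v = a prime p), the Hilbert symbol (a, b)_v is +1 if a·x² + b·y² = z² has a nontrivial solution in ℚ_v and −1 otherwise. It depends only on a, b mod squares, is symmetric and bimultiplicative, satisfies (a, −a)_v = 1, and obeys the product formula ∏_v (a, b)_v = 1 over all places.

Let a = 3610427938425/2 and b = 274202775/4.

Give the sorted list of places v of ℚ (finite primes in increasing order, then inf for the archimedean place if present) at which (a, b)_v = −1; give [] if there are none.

[7, 19]

(a, b) ≡ (34, 24871) mod (ℚ^×)²; places V = {2, 3, 5, 7, 11, 17, 19, ∞}.
(a,b)_17: α=1, u≡15; β=1, v≡15 (mod 17); (15|17)=+1, (15|17)=+1; sign (−1)^0·+1^1·+1^1 = +1.
(a,b)_2: α=-1, β=-2; u≡1, v≡7 (mod 8); ε(u)ε(v)=0·1, αω(v)=-1·0, βω(u)=-2·0; sum ≡ 0  ⇒  +1.
(a,b)_∞: sgn(34)=+, sgn(24871)=+, so +1.
(a,b)_5: α=2, u≡1; β=2, v≡4 (mod 5); (1|5)=+1, (4|5)=+1; sign (−1)^0·+1^2·+1^2 = +1.
(a,b)_7: α=4, u≡3; β=3, v≡1 (mod 7); (3|7)=-1, (1|7)=+1; sign (−1)^0·-1^3·+1^4 = -1.
(a,b)_3: α=4, u≡1; β=2, v≡1 (mod 3); (1|3)=+1, (1|3)=+1; sign (−1)^0·+1^2·+1^4 = +1.
(a,b)_11: α=2, u≡4; β=1, v≡10 (mod 11); (4|11)=+1, (10|11)=-1; sign (−1)^0·+1^1·-1^2 = +1.
(a,b)_19: α=2, u≡12; β=1, v≡7 (mod 19); (12|19)=-1, (7|19)=+1; sign (−1)^0·-1^1·+1^2 = -1.
(34, 24871 / ℚ) ramifies at {7, 19}: a division algebra.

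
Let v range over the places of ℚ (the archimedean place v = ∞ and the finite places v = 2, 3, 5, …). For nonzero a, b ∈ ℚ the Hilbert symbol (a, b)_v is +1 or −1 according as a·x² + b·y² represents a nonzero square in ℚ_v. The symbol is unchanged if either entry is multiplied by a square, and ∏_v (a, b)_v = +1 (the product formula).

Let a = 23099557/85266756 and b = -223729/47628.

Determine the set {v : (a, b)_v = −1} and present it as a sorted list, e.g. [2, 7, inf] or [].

[]

(a, b) ≡ (13, -3) mod (ℚ^×)²; places V = {2, 3, 7, 11, 13, 19, 31, 43, ∞}.
(a,b)_2: α=-2, β=-2; u≡5, v≡5 (mod 8); ε(u)ε(v)=0·0, αω(v)=-2·1, βω(u)=-2·1; sum ≡ 0  ⇒  +1.
(a,b)_13: α=1, u≡12; β=0, v≡3 (mod 13); (12|13)=+1, (3|13)=+1; sign (−1)^0·+1^0·+1^1 = +1.
(a,b)_19: α=-2, u≡14; β=0, v≡16 (mod 19); (14|19)=-1, (16|19)=+1; sign (−1)^0·-1^0·+1^-2 = +1.
(a,b)_3: α=-10, u≡1; β=-5, v≡2 (mod 3); (1|3)=+1, (2|3)=-1; sign (−1)^0·+1^-5·-1^-10 = +1.
(a,b)_43: α=2, u≡24; β=2, v≡21 (mod 43); (24|43)=+1, (21|43)=+1; sign (−1)^0·+1^2·+1^2 = +1.
(a,b)_7: α=0, u≡5; β=-2, v≡2 (mod 7); (5|7)=-1, (2|7)=+1; sign (−1)^0·-1^-2·+1^0 = +1.
(a,b)_31: α=2, u≡24; β=0, v≡5 (mod 31); (24|31)=-1, (5|31)=+1; sign (−1)^0·-1^0·+1^2 = +1.
(a,b)_∞: sgn(13)=+, sgn(-3)=−, so +1.
(a,b)_11: α=0, u≡10; β=2, v≡6 (mod 11); (10|11)=-1, (6|11)=-1; sign (−1)^0·-1^2·-1^0 = +1.
Every local symbol is +1, so the conic 13·x² + -3·y² = z² has ℚ_v-points for all v and hence a ℚ-point; (a, b / ℚ) ≅ M_2(ℚ).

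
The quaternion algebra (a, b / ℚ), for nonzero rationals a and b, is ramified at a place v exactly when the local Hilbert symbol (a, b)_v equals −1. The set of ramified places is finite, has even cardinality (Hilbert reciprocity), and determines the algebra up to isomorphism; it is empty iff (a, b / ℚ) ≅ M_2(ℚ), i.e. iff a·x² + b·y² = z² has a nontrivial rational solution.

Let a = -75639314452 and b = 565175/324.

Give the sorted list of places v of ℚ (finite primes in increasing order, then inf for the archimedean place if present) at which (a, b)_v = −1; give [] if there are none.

(a, b) ≡ (-37, 22607) mod (ℚ^×)²; places V = {2, 3, 5, 13, 37, 47, ∞}.
(a,b)_3: α=0, u≡2; β=-4, v≡2 (mod 3); (2|3)=-1, (2|3)=-1; sign (−1)^0·-1^-4·-1^0 = +1.
(a,b)_5: α=0, u≡3; β=2, v≡3 (mod 5); (3|5)=-1, (3|5)=-1; sign (−1)^0·-1^2·-1^0 = +1.
(a,b)_37: α=3, u≡36; β=1, v≡13 (mod 37); (36|37)=+1, (13|37)=-1; sign (−1)^0·+1^1·-1^3 = -1.
(a,b)_13: α=2, u≡7; β=1, v≡10 (mod 13); (7|13)=-1, (10|13)=+1; sign (−1)^0·-1^1·+1^2 = -1.
(a,b)_2: α=2, β=-2; u≡3, v≡7 (mod 8); ε(u)ε(v)=1·1, αω(v)=2·0, βω(u)=-2·1; sum ≡ 1  ⇒  -1.
(a,b)_47: α=2, u≡46; β=1, v≡39 (mod 47); (46|47)=-1, (39|47)=-1; sign (−1)^0·-1^1·-1^2 = -1.
(a,b)_∞: sgn(-37)=−, sgn(22607)=+, so +1.
Ram(-37, 22607) = {2, 13, 37, 47}; no ℚ_2-point on the conic.

[2, 13, 37, 47]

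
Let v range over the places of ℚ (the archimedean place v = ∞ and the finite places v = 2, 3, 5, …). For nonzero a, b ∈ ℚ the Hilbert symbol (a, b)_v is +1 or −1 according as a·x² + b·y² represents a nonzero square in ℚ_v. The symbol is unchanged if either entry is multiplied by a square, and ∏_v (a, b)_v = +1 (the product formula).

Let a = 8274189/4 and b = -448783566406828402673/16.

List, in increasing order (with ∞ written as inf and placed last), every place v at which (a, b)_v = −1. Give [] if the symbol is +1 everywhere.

[17, 43]

(a, b) ≡ (168861, -487577) mod (ℚ^×)²; places V = {2, 3, 7, 11, 17, 23, 29, 43, ∞}.
(a,b)_23: α=0, u≡2; β=1, v≡11 (mod 23); (2|23)=+1, (11|23)=-1; sign (−1)^0·+1^1·-1^0 = +1.
(a,b)_7: α=3, u≡2; β=6, v≡4 (mod 7); (2|7)=+1, (4|7)=+1; sign (−1)^0·+1^6·+1^3 = +1.
(a,b)_2: α=-2, β=-4; u≡5, v≡7 (mod 8); ε(u)ε(v)=0·1, αω(v)=-2·0, βω(u)=-4·1; sum ≡ 0  ⇒  +1.
(a,b)_17: α=1, u≡6; β=3, v≡1 (mod 17); (6|17)=-1, (1|17)=+1; sign (−1)^0·-1^3·+1^1 = -1.
(a,b)_3: α=1, u≡1; β=0, v≡1 (mod 3); (1|3)=+1, (1|3)=+1; sign (−1)^0·+1^0·+1^1 = +1.
(a,b)_11: α=1, u≡2; β=4, v≡4 (mod 11); (2|11)=-1, (4|11)=+1; sign (−1)^0·-1^4·+1^1 = +1.
(a,b)_29: α=0, u≡28; β=1, v≡20 (mod 29); (28|29)=+1, (20|29)=+1; sign (−1)^0·+1^1·+1^0 = +1.
(a,b)_∞: sgn(168861)=+, sgn(-487577)=−, so +1.
(a,b)_43: α=1, u≡21; β=3, v≡21 (mod 43); (21|43)=+1, (21|43)=+1; sign (−1)^1·+1^3·+1^1 = -1.
(168861, -487577 / ℚ) ramifies at {17, 43}: a division algebra.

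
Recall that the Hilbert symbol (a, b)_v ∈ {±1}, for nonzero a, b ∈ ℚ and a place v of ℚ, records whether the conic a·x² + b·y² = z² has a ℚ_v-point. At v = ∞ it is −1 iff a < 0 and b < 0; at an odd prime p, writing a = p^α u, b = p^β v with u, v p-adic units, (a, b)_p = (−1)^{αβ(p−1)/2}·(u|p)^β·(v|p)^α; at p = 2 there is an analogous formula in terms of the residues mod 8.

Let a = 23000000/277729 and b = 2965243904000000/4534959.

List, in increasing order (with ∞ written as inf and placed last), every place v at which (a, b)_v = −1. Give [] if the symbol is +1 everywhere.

Mod squares: a ≡ 23, b ≡ 213486. Check v ∈ {∞, 2, 3, 5, 7, 11, 13, 17, 23, 31}.
v=17: a=17^-2·(≡6), b=17^1·(≡6) mod 17; (6|17)=-1, (6|17)=-1; (−1)^{-2·1·8}·(-1)^1·(-1)^-2 = -1.
v=5: a=5^6·(≡3), b=5^6·(≡4) mod 5; (3|5)=-1, (4|5)=+1; (−1)^{6·6·2}·(-1)^6·(+1)^6 = +1.
v=2: v_2(a)=6, v_2(b)=17; units ≡ 7, 7 (mod 8); ε·ε+αω+βω = 1·1+6·0+17·0 ≡ 1  ⇒  (a,b)_2 = -1.
v=∞: 23 > 0 and 213486 > 0  ⇒  (a,b)_∞ = +1.
v=3: a=3^0·(≡2), b=3^-1·(≡2) mod 3; (2|3)=-1, (2|3)=-1; (−1)^{0·-1·1}·(-1)^-1·(-1)^0 = -1.
v=31: a=31^-2·(≡17), b=31^-2·(≡28) mod 31; (17|31)=-1, (28|31)=+1; (−1)^{-2·-2·15}·(-1)^-2·(+1)^-2 = +1.
v=7: a=7^0·(≡4), b=7^1·(≡6) mod 7; (4|7)=+1, (6|7)=-1; (−1)^{0·1·3}·(+1)^1·(-1)^0 = +1.
v=23: a=23^1·(≡13), b=23^3·(≡8) mod 23; (13|23)=+1, (8|23)=+1; (−1)^{1·3·11}·(+1)^3·(+1)^1 = -1.
v=13: a=13^0·(≡1), b=13^-1·(≡12) mod 13; (1|13)=+1, (12|13)=+1; (−1)^{0·-1·6}·(+1)^-1·(+1)^0 = +1.
v=11: a=11^0·(≡1), b=11^-2·(≡9) mod 11; (1|11)=+1, (9|11)=+1; (−1)^{0·-2·5}·(+1)^-2·(+1)^0 = +1.
(23, 213486 / ℚ) ramifies at {2, 3, 17, 23}: a division algebra.

[2, 3, 17, 23]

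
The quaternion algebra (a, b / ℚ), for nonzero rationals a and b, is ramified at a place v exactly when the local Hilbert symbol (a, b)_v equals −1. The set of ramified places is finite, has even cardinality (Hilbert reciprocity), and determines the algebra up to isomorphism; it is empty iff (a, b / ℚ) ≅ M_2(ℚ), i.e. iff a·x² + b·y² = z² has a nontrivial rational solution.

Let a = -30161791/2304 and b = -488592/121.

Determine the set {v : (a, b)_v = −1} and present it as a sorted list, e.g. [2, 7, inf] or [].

[11, 17, 31, inf]

Mod squares: a ≡ -249271, b ≡ -377. Check v ∈ {∞, 2, 3, 11, 13, 17, 29, 31, 43}.
v=29: a=29^0·(≡5), b=29^1·(≡6) mod 29; (5|29)=+1, (6|29)=+1; (−1)^{0·1·14}·(+1)^1·(+1)^0 = +1.
v=13: a=13^0·(≡1), b=13^1·(≡3) mod 13; (1|13)=+1, (3|13)=+1; (−1)^{0·1·6}·(+1)^1·(+1)^0 = +1.
v=2: v_2(a)=-8, v_2(b)=4; units ≡ 1, 7 (mod 8); ε·ε+αω+βω = 0·1+-8·0+4·0 ≡ 0  ⇒  (a,b)_2 = +1.
v=11: a=11^3·(≡2), b=11^-2·(≡6) mod 11; (2|11)=-1, (6|11)=-1; (−1)^{3·-2·5}·(-1)^-2·(-1)^3 = -1.
v=3: a=3^-2·(≡2), b=3^4·(≡1) mod 3; (2|3)=-1, (1|3)=+1; (−1)^{-2·4·1}·(-1)^4·(+1)^-2 = +1.
v=∞: -249271 < 0 and -377 < 0  ⇒  (a,b)_∞ = -1.
v=43: a=43^1·(≡37), b=43^0·(≡14) mod 43; (37|43)=-1, (14|43)=+1; (−1)^{1·0·21}·(-1)^0·(+1)^1 = +1.
v=17: a=17^1·(≡15), b=17^0·(≡11) mod 17; (15|17)=+1, (11|17)=-1; (−1)^{1·0·8}·(+1)^0·(-1)^1 = -1.
v=31: a=31^1·(≡16), b=31^0·(≡21) mod 31; (16|31)=+1, (21|31)=-1; (−1)^{1·0·15}·(+1)^0·(-1)^1 = -1.
(-249271, -377 / ℚ) ramifies at {11, 17, 31, ∞}: a division algebra.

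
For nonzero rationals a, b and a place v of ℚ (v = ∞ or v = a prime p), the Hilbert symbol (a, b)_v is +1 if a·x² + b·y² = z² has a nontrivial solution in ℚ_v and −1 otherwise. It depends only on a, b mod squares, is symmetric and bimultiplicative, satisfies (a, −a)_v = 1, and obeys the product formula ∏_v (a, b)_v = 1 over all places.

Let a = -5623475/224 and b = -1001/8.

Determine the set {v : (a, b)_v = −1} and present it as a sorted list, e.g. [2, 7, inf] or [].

[13, inf]

Mod squares: a ≡ -154, b ≡ -2002. Check v ∈ {∞, 2, 5, 7, 11, 13}.
v=11: a=11^3·(≡8), b=11^1·(≡1) mod 11; (8|11)=-1, (1|11)=+1; (−1)^{3·1·5}·(-1)^1·(+1)^3 = +1.
v=7: a=7^-1·(≡6), b=7^1·(≡4) mod 7; (6|7)=-1, (4|7)=+1; (−1)^{-1·1·3}·(-1)^1·(+1)^-1 = +1.
v=5: a=5^2·(≡4), b=5^0·(≡3) mod 5; (4|5)=+1, (3|5)=-1; (−1)^{2·0·2}·(+1)^0·(-1)^2 = +1.
v=2: v_2(a)=-5, v_2(b)=-3; units ≡ 3, 7 (mod 8); ε·ε+αω+βω = 1·1+-5·0+-3·1 ≡ 0  ⇒  (a,b)_2 = +1.
v=13: a=13^2·(≡6), b=13^1·(≡5) mod 13; (6|13)=-1, (5|13)=-1; (−1)^{2·1·6}·(-1)^1·(-1)^2 = -1.
v=∞: -154 < 0 and -2002 < 0  ⇒  (a,b)_∞ = -1.
Ram(-154, -2002) = {13, ∞}; no ℚ_13-point on the conic.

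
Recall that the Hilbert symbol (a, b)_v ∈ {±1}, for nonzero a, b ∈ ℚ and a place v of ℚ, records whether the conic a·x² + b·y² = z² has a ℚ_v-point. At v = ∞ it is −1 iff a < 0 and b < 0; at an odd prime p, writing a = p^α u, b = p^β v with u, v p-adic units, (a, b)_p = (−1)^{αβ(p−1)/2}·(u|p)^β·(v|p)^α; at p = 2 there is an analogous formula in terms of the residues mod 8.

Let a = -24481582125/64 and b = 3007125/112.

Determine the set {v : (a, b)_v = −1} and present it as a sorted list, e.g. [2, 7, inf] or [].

Mod squares: a ≡ -1365, b ≡ 1155. Check v ∈ {∞, 2, 3, 5, 7, 11, 13}.
v=5: a=5^3·(≡2), b=5^3·(≡1) mod 5; (2|5)=-1, (1|5)=+1; (−1)^{3·3·2}·(-1)^3·(+1)^3 = -1.
v=∞: -1365 < 0 and 1155 > 0  ⇒  (a,b)_∞ = +1.
v=7: a=7^3·(≡2), b=7^-1·(≡1) mod 7; (2|7)=+1, (1|7)=+1; (−1)^{3·-1·3}·(+1)^-1·(+1)^3 = -1.
v=2: v_2(a)=-6, v_2(b)=-4; units ≡ 3, 3 (mod 8); ε·ε+αω+βω = 1·1+-6·1+-4·1 ≡ 1  ⇒  (a,b)_2 = -1.
v=13: a=13^1·(≡9), b=13^0·(≡7) mod 13; (9|13)=+1, (7|13)=-1; (−1)^{1·0·6}·(+1)^0·(-1)^1 = -1.
v=3: a=3^1·(≡1), b=3^7·(≡1) mod 3; (1|3)=+1, (1|3)=+1; (−1)^{1·7·1}·(+1)^7·(+1)^1 = -1.
v=11: a=11^4·(≡2), b=11^1·(≡7) mod 11; (2|11)=-1, (7|11)=-1; (−1)^{4·1·5}·(-1)^1·(-1)^4 = -1.
Ram(-1365, 1155) = {2, 3, 5, 7, 11, 13}; no ℚ_2-point on the conic.

[2, 3, 5, 7, 11, 13]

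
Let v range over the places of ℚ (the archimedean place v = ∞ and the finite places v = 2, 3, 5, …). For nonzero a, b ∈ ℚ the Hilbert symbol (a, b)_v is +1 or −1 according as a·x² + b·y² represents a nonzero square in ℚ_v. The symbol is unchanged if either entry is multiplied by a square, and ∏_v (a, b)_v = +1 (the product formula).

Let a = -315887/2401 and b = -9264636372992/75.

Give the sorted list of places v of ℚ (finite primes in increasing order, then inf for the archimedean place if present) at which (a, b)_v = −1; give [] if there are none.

[11, 13, 17, inf]

(a, b) ≡ (-143, -7854) mod (ℚ^×)²; places V = {2, 3, 5, 7, 11, 13, 17, 47, ∞}.
(a,b)_17: α=0, u≡6; β=1, v≡11 (mod 17); (6|17)=-1, (11|17)=-1; sign (−1)^0·-1^1·-1^0 = -1.
(a,b)_∞: sgn(-143)=−, sgn(-7854)=−, so -1.
(a,b)_3: α=0, u≡1; β=-1, v≡1 (mod 3); (1|3)=+1, (1|3)=+1; sign (−1)^0·+1^-1·+1^0 = +1.
(a,b)_5: α=0, u≡3; β=-2, v≡1 (mod 5); (3|5)=-1, (1|5)=+1; sign (−1)^0·-1^-2·+1^0 = +1.
(a,b)_7: α=-4, u≡2; β=1, v≡6 (mod 7); (2|7)=+1, (6|7)=-1; sign (−1)^0·+1^1·-1^-4 = +1.
(a,b)_47: α=2, u≡23; β=0, v≡4 (mod 47); (23|47)=-1, (4|47)=+1; sign (−1)^0·-1^0·+1^2 = +1.
(a,b)_11: α=1, u≡5; β=3, v≡1 (mod 11); (5|11)=+1, (1|11)=+1; sign (−1)^1·+1^3·+1^1 = -1.
(a,b)_13: α=1, u≡7; β=4, v≡6 (mod 13); (7|13)=-1, (6|13)=-1; sign (−1)^0·-1^4·-1^1 = -1.
(a,b)_2: α=0, β=11; u≡1, v≡1 (mod 8); ε(u)ε(v)=0·0, αω(v)=0·0, βω(u)=11·0; sum ≡ 0  ⇒  +1.
(-143, -7854 / ℚ) ramifies at {11, 13, 17, ∞}: a division algebra.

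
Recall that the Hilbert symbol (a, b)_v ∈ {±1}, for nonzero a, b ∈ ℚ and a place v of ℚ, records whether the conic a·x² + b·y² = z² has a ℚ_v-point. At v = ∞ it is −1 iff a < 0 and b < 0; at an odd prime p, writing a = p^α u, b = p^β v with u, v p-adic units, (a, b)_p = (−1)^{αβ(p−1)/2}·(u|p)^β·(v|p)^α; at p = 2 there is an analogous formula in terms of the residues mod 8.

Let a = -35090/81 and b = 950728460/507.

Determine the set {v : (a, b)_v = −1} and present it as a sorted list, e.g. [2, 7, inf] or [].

[5, 19]

Mod squares: a ≡ -290, b ≡ 5892945. Check v ∈ {∞, 2, 3, 5, 11, 13, 19, 23, 29, 31}.
v=13: a=13^0·(≡12), b=13^-2·(≡2) mod 13; (12|13)=+1, (2|13)=-1; (−1)^{0·-2·6}·(+1)^-2·(-1)^0 = +1.
v=2: v_2(a)=1, v_2(b)=2; units ≡ 7, 1 (mod 8); ε·ε+αω+βω = 1·0+1·0+2·0 ≡ 0  ⇒  (a,b)_2 = +1.
v=23: a=23^0·(≡16), b=23^1·(≡6) mod 23; (16|23)=+1, (6|23)=+1; (−1)^{0·1·11}·(+1)^1·(+1)^0 = +1.
v=19: a=19^0·(≡12), b=19^1·(≡10) mod 19; (12|19)=-1, (10|19)=-1; (−1)^{0·1·9}·(-1)^1·(-1)^0 = -1.
v=29: a=29^1·(≡18), b=29^1·(≡12) mod 29; (18|29)=-1, (12|29)=-1; (−1)^{1·1·14}·(-1)^1·(-1)^1 = +1.
v=3: a=3^-4·(≡1), b=3^-1·(≡2) mod 3; (1|3)=+1, (2|3)=-1; (−1)^{-4·-1·1}·(+1)^-1·(-1)^-4 = +1.
v=∞: -290 < 0 and 5892945 > 0  ⇒  (a,b)_∞ = +1.
v=11: a=11^2·(≡10), b=11^2·(≡4) mod 11; (10|11)=-1, (4|11)=+1; (−1)^{2·2·5}·(-1)^2·(+1)^2 = +1.
v=31: a=31^0·(≡5), b=31^1·(≡13) mod 31; (5|31)=+1, (13|31)=-1; (−1)^{0·1·15}·(+1)^1·(-1)^0 = +1.
v=5: a=5^1·(≡2), b=5^1·(≡1) mod 5; (2|5)=-1, (1|5)=+1; (−1)^{1·1·2}·(-1)^1·(+1)^1 = -1.
(-290, 5892945 / ℚ) ramifies at {5, 19}: a division algebra.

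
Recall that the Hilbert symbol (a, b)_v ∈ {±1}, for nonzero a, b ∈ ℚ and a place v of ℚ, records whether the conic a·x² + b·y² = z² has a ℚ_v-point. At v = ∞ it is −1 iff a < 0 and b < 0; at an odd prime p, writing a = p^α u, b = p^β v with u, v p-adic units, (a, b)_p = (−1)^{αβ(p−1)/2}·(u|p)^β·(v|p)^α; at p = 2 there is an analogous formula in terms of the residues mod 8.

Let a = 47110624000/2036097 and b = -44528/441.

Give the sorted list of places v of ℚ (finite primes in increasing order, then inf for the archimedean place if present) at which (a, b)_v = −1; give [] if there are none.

[5, 19]

Mod squares: a ≡ 6555, b ≡ -23. Check v ∈ {∞, 2, 3, 5, 7, 11, 19, 23}.
v=19: a=19^-1·(≡2), b=19^0·(≡2) mod 19; (2|19)=-1, (2|19)=-1; (−1)^{-1·0·9}·(-1)^0·(-1)^-1 = -1.
v=3: a=3^-7·(≡1), b=3^-2·(≡1) mod 3; (1|3)=+1, (1|3)=+1; (−1)^{-7·-2·1}·(+1)^-2·(+1)^-7 = +1.
v=11: a=11^2·(≡7), b=11^2·(≡6) mod 11; (7|11)=-1, (6|11)=-1; (−1)^{2·2·5}·(-1)^2·(-1)^2 = +1.
v=2: v_2(a)=8, v_2(b)=4; units ≡ 3, 1 (mod 8); ε·ε+αω+βω = 1·0+8·0+4·1 ≡ 0  ⇒  (a,b)_2 = +1.
v=5: a=5^3·(≡1), b=5^0·(≡2) mod 5; (1|5)=+1, (2|5)=-1; (−1)^{3·0·2}·(+1)^0·(-1)^3 = -1.
v=7: a=7^-2·(≡6), b=7^-2·(≡3) mod 7; (6|7)=-1, (3|7)=-1; (−1)^{-2·-2·3}·(-1)^-2·(-1)^-2 = +1.
v=∞: 6555 > 0 and -23 < 0  ⇒  (a,b)_∞ = +1.
v=23: a=23^3·(≡4), b=23^1·(≡22) mod 23; (4|23)=+1, (22|23)=-1; (−1)^{3·1·11}·(+1)^1·(-1)^3 = +1.
Ram(6555, -23) = {5, 19}; no ℚ_5-point on the conic.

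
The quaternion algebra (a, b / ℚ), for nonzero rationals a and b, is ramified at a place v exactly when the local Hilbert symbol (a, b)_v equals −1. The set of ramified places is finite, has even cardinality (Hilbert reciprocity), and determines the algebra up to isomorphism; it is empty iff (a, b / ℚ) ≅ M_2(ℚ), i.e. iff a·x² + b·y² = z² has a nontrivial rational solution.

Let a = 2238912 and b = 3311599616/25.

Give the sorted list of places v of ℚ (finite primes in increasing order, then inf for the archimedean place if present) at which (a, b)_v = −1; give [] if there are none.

[2, 23]

Mod squares: a ≡ 23, b ≡ 299. Check v ∈ {∞, 2, 3, 5, 13, 23}.
v=3: a=3^2·(≡2), b=3^0·(≡2) mod 3; (2|3)=-1, (2|3)=-1; (−1)^{2·0·1}·(-1)^0·(-1)^2 = +1.
v=13: a=13^2·(≡1), b=13^3·(≡9) mod 13; (1|13)=+1, (9|13)=+1; (−1)^{2·3·6}·(+1)^3·(+1)^2 = +1.
v=2: v_2(a)=6, v_2(b)=16; units ≡ 7, 3 (mod 8); ε·ε+αω+βω = 1·1+6·1+16·0 ≡ 1  ⇒  (a,b)_2 = -1.
v=5: a=5^0·(≡2), b=5^-2·(≡1) mod 5; (2|5)=-1, (1|5)=+1; (−1)^{0·-2·2}·(-1)^-2·(+1)^0 = +1.
v=∞: 23 > 0 and 299 > 0  ⇒  (a,b)_∞ = +1.
v=23: a=23^1·(≡8), b=23^1·(≡8) mod 23; (8|23)=+1, (8|23)=+1; (−1)^{1·1·11}·(+1)^1·(+1)^1 = -1.
|Ram(23, 299)| = 2, even; anisotropic at {2, 23}.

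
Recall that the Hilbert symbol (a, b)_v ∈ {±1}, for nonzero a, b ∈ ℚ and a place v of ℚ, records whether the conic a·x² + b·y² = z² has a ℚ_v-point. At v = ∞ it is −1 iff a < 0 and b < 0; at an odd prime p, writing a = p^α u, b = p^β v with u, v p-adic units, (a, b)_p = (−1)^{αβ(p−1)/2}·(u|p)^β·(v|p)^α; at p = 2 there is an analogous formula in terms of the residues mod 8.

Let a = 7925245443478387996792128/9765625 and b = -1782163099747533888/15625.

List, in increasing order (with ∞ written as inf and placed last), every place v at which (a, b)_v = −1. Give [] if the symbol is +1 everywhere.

[11, 19, 23, 31]

Mod squares: a ≡ 1315237, b ≡ -12673. Check v ∈ {∞, 2, 3, 5, 7, 11, 19, 23, 29, 31}.
v=2: v_2(a)=6, v_2(b)=6; units ≡ 5, 7 (mod 8); ε·ε+αω+βω = 0·1+6·0+6·1 ≡ 0  ⇒  (a,b)_2 = +1.
v=31: a=31^3·(≡4), b=31^2·(≡3) mod 31; (4|31)=+1, (3|31)=-1; (−1)^{3·2·15}·(+1)^2·(-1)^3 = -1.
v=7: a=7^3·(≡1), b=7^2·(≡1) mod 7; (1|7)=+1, (1|7)=+1; (−1)^{3·2·3}·(+1)^2·(+1)^3 = +1.
v=3: a=3^10·(≡1), b=3^6·(≡2) mod 3; (1|3)=+1, (2|3)=-1; (−1)^{10·6·1}·(+1)^6·(-1)^10 = +1.
v=23: a=23^4·(≡22), b=23^3·(≡3) mod 23; (22|23)=-1, (3|23)=+1; (−1)^{4·3·11}·(-1)^3·(+1)^4 = -1.
v=29: a=29^1·(≡18), b=29^1·(≡12) mod 29; (18|29)=-1, (12|29)=-1; (−1)^{1·1·14}·(-1)^1·(-1)^1 = +1.
v=5: a=5^-10·(≡3), b=5^-6·(≡2) mod 5; (3|5)=-1, (2|5)=-1; (−1)^{-10·-6·2}·(-1)^-6·(-1)^-10 = +1.
v=19: a=19^1·(≡17), b=19^1·(≡6) mod 19; (17|19)=+1, (6|19)=+1; (−1)^{1·1·9}·(+1)^1·(+1)^1 = -1.
v=∞: 1315237 > 0 and -12673 < 0  ⇒  (a,b)_∞ = +1.
v=11: a=11^3·(≡10), b=11^2·(≡2) mod 11; (10|11)=-1, (2|11)=-1; (−1)^{3·2·5}·(-1)^2·(-1)^3 = -1.
(1315237, -12673 / ℚ) ramifies at {11, 19, 23, 31}: a division algebra.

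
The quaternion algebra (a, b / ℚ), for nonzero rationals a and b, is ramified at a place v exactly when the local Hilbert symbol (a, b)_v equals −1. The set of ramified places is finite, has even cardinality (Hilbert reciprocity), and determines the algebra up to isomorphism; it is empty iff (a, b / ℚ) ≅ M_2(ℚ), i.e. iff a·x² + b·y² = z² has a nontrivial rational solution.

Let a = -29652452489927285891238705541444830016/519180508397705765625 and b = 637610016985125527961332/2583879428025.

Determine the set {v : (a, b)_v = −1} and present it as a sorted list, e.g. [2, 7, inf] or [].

[19, 23]

(a, b) ≡ (-7429, 53) mod (ℚ^×)²; places V = {2, 3, 5, 7, 11, 13, 17, 19, 23, 53, ∞}.
(a,b)_13: α=6, u≡8; β=4, v≡12 (mod 13); (8|13)=-1, (12|13)=+1; sign (−1)^0·-1^4·+1^6 = +1.
(a,b)_17: α=3, u≡12; β=2, v≡9 (mod 17); (12|17)=-1, (9|17)=+1; sign (−1)^0·-1^2·+1^3 = +1.
(a,b)_7: α=-6, u≡5; β=-4, v≡4 (mod 7); (5|7)=-1, (4|7)=+1; sign (−1)^0·-1^-4·+1^-6 = +1.
(a,b)_53: α=2, u≡43; β=1, v≡24 (mod 53); (43|53)=+1, (24|53)=+1; sign (−1)^0·+1^1·+1^2 = +1.
(a,b)_11: α=6, u≡10; β=4, v≡5 (mod 11); (10|11)=-1, (5|11)=+1; sign (−1)^0·-1^4·+1^6 = +1.
(a,b)_23: α=3, u≡20; β=2, v≡15 (mod 23); (20|23)=-1, (15|23)=-1; sign (−1)^0·-1^2·-1^3 = -1.
(a,b)_3: α=-24, u≡2; β=-16, v≡2 (mod 3); (2|3)=-1, (2|3)=-1; sign (−1)^0·-1^-16·-1^-24 = +1.
(a,b)_2: α=6, β=2; u≡3, v≡5 (mod 8); ε(u)ε(v)=1·0, αω(v)=6·1, βω(u)=2·1; sum ≡ 0  ⇒  +1.
(a,b)_∞: sgn(-7429)=−, sgn(53)=+, so +1.
(a,b)_19: α=9, u≡2; β=6, v≡8 (mod 19); (2|19)=-1, (8|19)=-1; sign (−1)^0·-1^6·-1^9 = -1.
(a,b)_5: α=-6, u≡1; β=-2, v≡2 (mod 5); (1|5)=+1, (2|5)=-1; sign (−1)^0·+1^-2·-1^-6 = +1.
|Ram(-7429, 53)| = 2, even; anisotropic at {19, 23}.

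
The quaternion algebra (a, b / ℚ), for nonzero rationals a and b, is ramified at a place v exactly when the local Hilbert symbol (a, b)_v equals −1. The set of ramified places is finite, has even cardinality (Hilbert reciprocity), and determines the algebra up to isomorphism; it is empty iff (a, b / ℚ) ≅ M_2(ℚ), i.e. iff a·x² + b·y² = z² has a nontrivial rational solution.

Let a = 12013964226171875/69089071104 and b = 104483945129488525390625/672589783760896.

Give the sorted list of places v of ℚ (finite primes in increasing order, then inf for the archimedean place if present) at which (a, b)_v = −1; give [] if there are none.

(a, b) ≡ (11, 1265) mod (ℚ^×)²; places V = {2, 3, 5, 11, 19, 23, 37, ∞}.
(a,b)_5: α=8, u≡1; β=13, v≡2 (mod 5); (1|5)=+1, (2|5)=-1; sign (−1)^0·+1^13·-1^8 = +1.
(a,b)_2: α=-12, β=-18; u≡3, v≡1 (mod 8); ε(u)ε(v)=1·0, αω(v)=-12·0, βω(u)=-18·1; sum ≡ 0  ⇒  +1.
(a,b)_11: α=5, u≡4; β=7, v≡3 (mod 11); (4|11)=+1, (3|11)=+1; sign (−1)^1·+1^7·+1^5 = -1.
(a,b)_∞: sgn(11)=+, sgn(1265)=+, so +1.
(a,b)_23: α=2, u≡11; β=3, v≡9 (mod 23); (11|23)=-1, (9|23)=+1; sign (−1)^0·-1^3·+1^2 = -1.
(a,b)_3: α=-2, u≡2; β=0, v≡2 (mod 3); (2|3)=-1, (2|3)=-1; sign (−1)^0·-1^0·-1^-2 = +1.
(a,b)_19: α=2, u≡17; β=2, v≡17 (mod 19); (17|19)=+1, (17|19)=+1; sign (−1)^0·+1^2·+1^2 = +1.
(a,b)_37: α=-4, u≡25; β=-6, v≡11 (mod 37); (25|37)=+1, (11|37)=+1; sign (−1)^0·+1^-6·+1^-4 = +1.
(11, 1265 / ℚ) ramifies at {11, 23}: a division algebra.

[11, 23]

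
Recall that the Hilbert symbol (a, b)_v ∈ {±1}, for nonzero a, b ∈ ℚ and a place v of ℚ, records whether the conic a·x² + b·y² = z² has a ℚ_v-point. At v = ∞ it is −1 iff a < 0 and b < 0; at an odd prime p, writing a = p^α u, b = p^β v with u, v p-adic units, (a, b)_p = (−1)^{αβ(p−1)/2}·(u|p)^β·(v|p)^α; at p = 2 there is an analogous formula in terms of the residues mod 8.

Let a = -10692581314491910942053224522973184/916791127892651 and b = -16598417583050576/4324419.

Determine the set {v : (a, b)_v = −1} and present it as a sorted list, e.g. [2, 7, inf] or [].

[7, 11, 29, 31, 41, inf]

Mod squares: a ≡ -1001, b ≡ -48248431. Check v ∈ {∞, 2, 3, 7, 11, 13, 17, 19, 29, 31, 41}.
v=17: a=17^2·(≡15), b=17^1·(≡11) mod 17; (15|17)=+1, (11|17)=-1; (−1)^{2·1·8}·(+1)^1·(-1)^2 = +1.
v=19: a=19^-6·(≡17), b=19^-2·(≡1) mod 19; (17|19)=+1, (1|19)=+1; (−1)^{-6·-2·9}·(+1)^-2·(+1)^-6 = +1.
v=3: a=3^0·(≡1), b=3^-2·(≡2) mod 3; (1|3)=+1, (2|3)=-1; (−1)^{0·-2·1}·(+1)^-2·(-1)^0 = +1.
v=7: a=7^3·(≡1), b=7^3·(≡4) mod 7; (1|7)=+1, (4|7)=+1; (−1)^{3·3·3}·(+1)^3·(+1)^3 = -1.
v=31: a=31^2·(≡29), b=31^1·(≡9) mod 31; (29|31)=-1, (9|31)=+1; (−1)^{2·1·15}·(-1)^1·(+1)^2 = -1.
v=41: a=41^2·(≡22), b=41^1·(≡8) mod 41; (22|41)=-1, (8|41)=+1; (−1)^{2·1·20}·(-1)^1·(+1)^2 = -1.
v=2: v_2(a)=18, v_2(b)=4; units ≡ 7, 1 (mod 8); ε·ε+αω+βω = 1·0+18·0+4·0 ≡ 0  ⇒  (a,b)_2 = +1.
v=13: a=13^13·(≡10), b=13^6·(≡9) mod 13; (10|13)=+1, (9|13)=+1; (−1)^{13·6·6}·(+1)^6·(+1)^13 = +1.
v=11: a=11^-7·(≡6), b=11^-3·(≡6) mod 11; (6|11)=-1, (6|11)=-1; (−1)^{-7·-3·5}·(-1)^-3·(-1)^-7 = -1.
v=∞: -1001 < 0 and -48248431 < 0  ⇒  (a,b)_∞ = -1.
v=29: a=29^2·(≡26), b=29^1·(≡16) mod 29; (26|29)=-1, (16|29)=+1; (−1)^{2·1·14}·(-1)^1·(+1)^2 = -1.
|Ram(-1001, -48248431)| = 6, even; anisotropic at {7, 11, 29, 31, 41, ∞}.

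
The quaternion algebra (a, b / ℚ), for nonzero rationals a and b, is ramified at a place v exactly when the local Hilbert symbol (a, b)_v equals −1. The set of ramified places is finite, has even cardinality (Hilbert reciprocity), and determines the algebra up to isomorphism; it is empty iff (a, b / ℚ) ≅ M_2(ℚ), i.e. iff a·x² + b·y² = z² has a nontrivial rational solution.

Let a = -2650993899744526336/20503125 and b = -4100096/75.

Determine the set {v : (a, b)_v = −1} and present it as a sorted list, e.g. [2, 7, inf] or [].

[2, 5, 11, inf]

(a, b) ≡ (-770, -3003) mod (ℚ^×)²; places V = {2, 3, 5, 7, 11, 13, ∞}.
(a,b)_13: α=2, u≡12; β=1, v≡4 (mod 13); (12|13)=+1, (4|13)=+1; sign (−1)^0·+1^1·+1^2 = +1.
(a,b)_11: α=3, u≡6; β=1, v≡6 (mod 11); (6|11)=-1, (6|11)=-1; sign (−1)^1·-1^1·-1^3 = -1.
(a,b)_3: α=-8, u≡1; β=-1, v≡1 (mod 3); (1|3)=+1, (1|3)=+1; sign (−1)^0·+1^-1·+1^-8 = +1.
(a,b)_2: α=35, β=12; u≡7, v≡5 (mod 8); ε(u)ε(v)=1·0, αω(v)=35·1, βω(u)=12·0; sum ≡ 1  ⇒  -1.
(a,b)_7: α=3, u≡4; β=1, v≡5 (mod 7); (4|7)=+1, (5|7)=-1; sign (−1)^1·+1^1·-1^3 = +1.
(a,b)_∞: sgn(-770)=−, sgn(-3003)=−, so -1.
(a,b)_5: α=-5, u≡4; β=-2, v≡3 (mod 5); (4|5)=+1, (3|5)=-1; sign (−1)^0·+1^-2·-1^-5 = -1.
|Ram(-770, -3003)| = 4, even; anisotropic at {2, 5, 11, ∞}.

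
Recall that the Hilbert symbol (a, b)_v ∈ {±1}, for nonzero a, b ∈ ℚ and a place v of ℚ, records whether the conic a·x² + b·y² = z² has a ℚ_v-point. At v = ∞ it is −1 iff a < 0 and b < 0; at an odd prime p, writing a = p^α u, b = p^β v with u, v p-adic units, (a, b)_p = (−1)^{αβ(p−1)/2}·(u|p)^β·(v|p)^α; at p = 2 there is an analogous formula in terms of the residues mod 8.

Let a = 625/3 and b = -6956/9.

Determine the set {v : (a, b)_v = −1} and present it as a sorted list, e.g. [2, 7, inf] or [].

[]

(a, b) ≡ (3, -1739) mod (ℚ^×)²; places V = {2, 3, 5, 37, 47, ∞}.
(a,b)_∞: sgn(3)=+, sgn(-1739)=−, so +1.
(a,b)_5: α=4, u≡2; β=0, v≡1 (mod 5); (2|5)=-1, (1|5)=+1; sign (−1)^0·-1^0·+1^4 = +1.
(a,b)_2: α=0, β=2; u≡3, v≡5 (mod 8); ε(u)ε(v)=1·0, αω(v)=0·1, βω(u)=2·1; sum ≡ 0  ⇒  +1.
(a,b)_37: α=0, u≡11; β=1, v≡12 (mod 37); (11|37)=+1, (12|37)=+1; sign (−1)^0·+1^1·+1^0 = +1.
(a,b)_3: α=-1, u≡1; β=-2, v≡1 (mod 3); (1|3)=+1, (1|3)=+1; sign (−1)^0·+1^-2·+1^-1 = +1.
(a,b)_47: α=0, u≡36; β=1, v≡41 (mod 47); (36|47)=+1, (41|47)=-1; sign (−1)^0·+1^1·-1^0 = +1.
Ram(a, b) = ∅: the form 3·x² + -1739·y² − z² is isotropic over every ℚ_v, so by Hasse–Minkowski it is isotropic over ℚ.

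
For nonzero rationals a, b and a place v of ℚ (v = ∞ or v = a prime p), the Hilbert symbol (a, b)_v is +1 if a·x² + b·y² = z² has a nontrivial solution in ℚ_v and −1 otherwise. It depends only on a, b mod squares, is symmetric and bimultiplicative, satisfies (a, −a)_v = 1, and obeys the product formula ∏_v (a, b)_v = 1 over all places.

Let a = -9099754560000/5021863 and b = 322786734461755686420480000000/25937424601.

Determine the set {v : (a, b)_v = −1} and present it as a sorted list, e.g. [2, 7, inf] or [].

[2, 5, 13, 17]

(a, b) ≡ (-182, 3570) mod (ℚ^×)²; places V = {2, 3, 5, 7, 11, 13, 17, 29, ∞}.
(a,b)_13: α=1, u≡10; β=8, v≡11 (mod 13); (10|13)=+1, (11|13)=-1; sign (−1)^0·+1^8·-1^1 = -1.
(a,b)_3: α=2, u≡1; β=5, v≡2 (mod 3); (1|3)=+1, (2|3)=-1; sign (−1)^0·+1^5·-1^2 = +1.
(a,b)_11: α=-4, u≡3; β=-10, v≡6 (mod 11); (3|11)=+1, (6|11)=-1; sign (−1)^0·+1^-10·-1^-4 = +1.
(a,b)_2: α=9, β=21; u≡5, v≡1 (mod 8); ε(u)ε(v)=0·0, αω(v)=9·0, βω(u)=21·1; sum ≡ 1  ⇒  -1.
(a,b)_17: α=2, u≡12; β=5, v≡10 (mod 17); (12|17)=-1, (10|17)=-1; sign (−1)^0·-1^5·-1^2 = -1.
(a,b)_7: α=-3, u≡2; β=1, v≡5 (mod 7); (2|7)=+1, (5|7)=-1; sign (−1)^1·+1^1·-1^-3 = +1.
(a,b)_∞: sgn(-182)=−, sgn(3570)=+, so +1.
(a,b)_29: α=2, u≡21; β=0, v≡27 (mod 29); (21|29)=-1, (27|29)=-1; sign (−1)^0·-1^0·-1^2 = +1.
(a,b)_5: α=4, u≡3; β=7, v≡4 (mod 5); (3|5)=-1, (4|5)=+1; sign (−1)^0·-1^7·+1^4 = -1.
Ram(-182, 3570) = {2, 5, 13, 17}; no ℚ_2-point on the conic.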